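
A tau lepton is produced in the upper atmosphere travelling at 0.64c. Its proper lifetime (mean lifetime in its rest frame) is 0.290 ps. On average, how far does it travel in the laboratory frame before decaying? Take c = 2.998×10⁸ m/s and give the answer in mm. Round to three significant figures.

0.0724 mm

With β = 0.64, γ = 1/√(1 − 0.64²) = 1/√0.5904 = 1.3014.
Lab-frame lifetime: Δt = γτ = 1.3014 × 0.290 ps = 0.37741 ps.
Distance: d = vΔt = 0.64 × 2.998×10⁸ m/s × 3.7741×10^-13 s = 7.24×10^-5 m = 0.0724 mm.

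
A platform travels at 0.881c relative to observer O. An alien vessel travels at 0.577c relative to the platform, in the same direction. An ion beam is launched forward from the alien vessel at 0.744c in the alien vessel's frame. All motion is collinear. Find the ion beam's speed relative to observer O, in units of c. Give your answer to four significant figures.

0.9950c

Apply u = (u'+v)/(1+u'v) twice. Ion beam in the platform frame: (0.744+0.577)/(1+0.744·0.577) = 1.321/1.429288 = 0.92424c.
That velocity, transformed to the rest frame of observer O: (0.92424+0.881)/(1+0.92424·0.881) = 1.80524/1.81425544 = 0.99503c.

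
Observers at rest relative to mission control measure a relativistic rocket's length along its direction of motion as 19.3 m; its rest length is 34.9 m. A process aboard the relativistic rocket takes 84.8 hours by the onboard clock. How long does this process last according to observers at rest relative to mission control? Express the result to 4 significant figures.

From L = L₀/γ: γ = 34.9/19.3 = 1.80829.
Δt = γΔτ = 1.80829 × 84.8 = 153.3 hours.

153.3 hours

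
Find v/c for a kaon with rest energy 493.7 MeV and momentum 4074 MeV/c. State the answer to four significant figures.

0.9927

βγ = pc/(mc²) = 4074/493.7 = 8.252.
Since γ² = 1 + (βγ)² = 69.0955, γ = √69.0955 = 8.31237, and β = (βγ)/γ = 8.252/8.31237 = 0.9927.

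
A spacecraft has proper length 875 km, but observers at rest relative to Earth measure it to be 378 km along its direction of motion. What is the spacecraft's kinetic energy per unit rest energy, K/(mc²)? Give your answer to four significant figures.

1.315

Length contraction gives γ = L₀/L = 875/378 = 2.31481.
K/(mc²) = γ − 1 = 2.31481 − 1 = 1.315.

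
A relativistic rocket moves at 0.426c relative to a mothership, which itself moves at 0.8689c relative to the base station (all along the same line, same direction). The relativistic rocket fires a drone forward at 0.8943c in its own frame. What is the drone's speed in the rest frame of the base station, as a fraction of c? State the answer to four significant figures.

Apply u = (u'+v)/(1+u'v) twice. Drone in the mothership frame: (0.8943+0.426)/(1+0.8943·0.426) = 1.3203/1.3809718 = 0.95607c.
That velocity, transformed to the rest frame of the base station: (0.95607+0.8689)/(1+0.95607·0.8689) = 1.82497/1.830729223 = 0.99685c.

0.9969c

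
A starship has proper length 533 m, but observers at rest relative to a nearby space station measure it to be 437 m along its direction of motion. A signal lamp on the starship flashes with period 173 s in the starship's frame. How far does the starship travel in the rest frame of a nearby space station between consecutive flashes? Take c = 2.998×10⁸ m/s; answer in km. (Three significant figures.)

From L = L₀/γ: γ = 533/437 = 1.21968.
β = √(1 − 1/γ²) = 0.57253. Lab-frame period = γτ = 1.21968×173 s = 211 s. Distance = βc × γτ = 0.57253 × 2.998×10⁸ m/s × 211 s = 3.6217×10^10 m = 3.62×10^7 km.

3.62×10^7 km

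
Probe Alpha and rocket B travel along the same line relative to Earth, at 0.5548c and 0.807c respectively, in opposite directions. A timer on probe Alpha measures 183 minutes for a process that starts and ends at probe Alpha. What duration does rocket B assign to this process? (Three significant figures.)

The velocity of probe Alpha relative to rocket B is (0.5548 + 0.807)c / (1 + 0.5548×0.807) = 0.94065c; relative speed 0.94065c.
At |u| = 0.94065c, γ = (1 − 0.884822)^(−1/2) = 2.9466.
Probe Alpha's interval is proper; time dilation gives Δt_B = γΔτ = 2.9466 × 183 minutes = 539 minutes.

539 minutes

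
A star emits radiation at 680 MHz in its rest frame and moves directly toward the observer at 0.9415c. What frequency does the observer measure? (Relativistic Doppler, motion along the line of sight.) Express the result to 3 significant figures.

Relativistic Doppler (source moving toward): f_obs = f_src · √((1+β)/(1−β)).
With β = 0.9415: factor = √(1.9415/0.0585) = 5.7609.
f_obs = 680 × 5.7609 = 3920 MHz.

3920 MHz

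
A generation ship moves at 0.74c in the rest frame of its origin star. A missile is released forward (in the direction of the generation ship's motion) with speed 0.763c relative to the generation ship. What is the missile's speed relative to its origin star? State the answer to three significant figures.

In units of c, u = (u' + v)/(1 + u'v) with u' = 0.763 and v = 0.74.
Numerator: 0.763 + 0.74 = 1.503. Denominator: 1 + (0.763)(0.74) = 1.56462.
u = 1.503/1.56462 = 0.96062, so the speed is 0.961c.

0.961c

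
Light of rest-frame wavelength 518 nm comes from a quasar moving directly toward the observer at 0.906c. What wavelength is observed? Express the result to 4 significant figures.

115.0 nm

Relativistic Doppler for wavelength: λ_obs = λ_src · √((1−β)/(1+β)).
With β = 0.906: factor = √(0.094/1.906) = 0.22208.
λ_obs = 518 × 0.22208 = 115.0 nm.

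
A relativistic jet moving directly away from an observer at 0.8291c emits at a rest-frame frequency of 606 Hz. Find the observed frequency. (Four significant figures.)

185.2 Hz

Relativistic Doppler (source moving away): f_obs = f_src · √((1−β)/(1+β)).
With β = 0.8291: factor = √(0.1709/1.8291) = 0.30567.
f_obs = 606 × 0.30567 = 185.2 Hz.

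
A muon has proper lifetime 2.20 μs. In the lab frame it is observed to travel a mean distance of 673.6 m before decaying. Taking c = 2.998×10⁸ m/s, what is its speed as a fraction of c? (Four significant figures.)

0.7145c

Let x = d/(cτ) = 673.6 m / (2.998×10⁸ m/s × 2.200×10^-6 s) = 1.0213. Since d = βγcτ, x = βγ = β/√(1−β²).
Solving: β² = x²/(1+x²) = 1.04305/2.04305 = 0.510536, so β = 0.7145.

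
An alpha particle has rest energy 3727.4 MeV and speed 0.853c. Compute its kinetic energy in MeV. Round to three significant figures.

3410 MeV

γ = 1/√(1 − β²) = 1/√(1 − 0.727609) = 1/√0.272391 = 1/0.521911 = 1.91604.
Kinetic energy: K = (γ − 1)mc² = (1.91604 − 1) × 3727.4 MeV = 0.91604 × 3727.4 = 3410 MeV.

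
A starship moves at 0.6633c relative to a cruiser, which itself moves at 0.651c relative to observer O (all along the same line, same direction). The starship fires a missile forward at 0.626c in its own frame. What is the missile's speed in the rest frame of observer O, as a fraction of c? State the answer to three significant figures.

0.981c

Compose velocities in two stages. Stage 1 (into S'): u₁ = (0.626+0.6633)/(1+0.626×0.6633) = 0.91102.
Stage 2 (into S): u = (0.91102+0.651)/(1+0.91102×0.651) = 0.98051, so the speed is 0.981c.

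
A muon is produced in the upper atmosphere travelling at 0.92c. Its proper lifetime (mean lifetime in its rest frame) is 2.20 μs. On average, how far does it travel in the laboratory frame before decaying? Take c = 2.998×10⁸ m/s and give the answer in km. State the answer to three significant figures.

β² = 0.8464, so γ = 1/√0.1536 = 2.5516.
Lab-frame lifetime: Δt = γτ = 2.5516 × 2.20 μs = 5.6135 μs.
Distance: d = vΔt = 0.92 × 2.998×10⁸ m/s × 5.6135×10^-6 s = 1550 m = 1.55 km.

1.55 km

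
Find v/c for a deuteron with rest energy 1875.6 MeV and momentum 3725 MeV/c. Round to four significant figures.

βγ = pc/(mc²) = 3725/1875.6 = 1.986.
Since γ² = 1 + (βγ)² = 4.9442, γ = √4.9442 = 2.22356, and β = (βγ)/γ = 1.986/2.22356 = 0.8932.

0.8932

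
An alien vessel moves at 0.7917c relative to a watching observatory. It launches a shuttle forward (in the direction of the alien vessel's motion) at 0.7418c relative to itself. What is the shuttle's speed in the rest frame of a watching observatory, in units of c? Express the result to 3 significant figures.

Relativistic velocity addition: u = (u' + v)/(1 + u'v/c²), with u' = 0.7418c and v = 0.7917c.
Numerator: 0.7418 + 0.7917 = 1.5335. Denominator: 1 + (0.7418)(0.7917) = 1.58728306.
u = 1.5335/1.58728306 = 0.96612, so the speed is 0.966c.

0.966c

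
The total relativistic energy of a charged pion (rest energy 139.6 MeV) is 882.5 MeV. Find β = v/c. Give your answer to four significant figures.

0.9874

γ = E/(mc²) = 882.5/139.6 = 6.3216.
β = √(1 − 1/γ²) = √(1 − 0.0250234) = √0.9749766 = 0.9874.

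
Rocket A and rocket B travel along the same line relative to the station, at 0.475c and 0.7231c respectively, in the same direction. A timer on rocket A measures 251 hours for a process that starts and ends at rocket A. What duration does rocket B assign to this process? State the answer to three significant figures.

271 hours

Transform rocket A's velocity into rocket B's frame: (0.475 − 0.7231)/(1 − 0.475·0.7231) = −0.2481/0.6565275, so the relative speed is 0.3779c.
γ for this relative speed: γ = 1/√(1 − 0.142808) = 1.0801.
Rocket A's interval is proper; time dilation gives Δt_B = γΔτ = 1.0801 × 251 hours = 271 hours.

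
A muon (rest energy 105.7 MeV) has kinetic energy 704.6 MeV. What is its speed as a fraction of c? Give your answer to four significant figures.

K = (γ−1)mc², so γ = 1 + 704.6/105.7 = 7.666.
Then v/c = √(1 − γ⁻²) = √(1 − 0.0170162) = √0.9829838 = 0.9915.

0.9915c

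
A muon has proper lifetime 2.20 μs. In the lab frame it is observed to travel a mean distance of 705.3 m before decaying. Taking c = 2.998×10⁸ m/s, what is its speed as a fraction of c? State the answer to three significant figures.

Lab distance = (lab lifetime)·v = γτ·βc, so βγ = d/(cτ) = 705.3/(2.998×10⁸ × 2.200×10^-6) = 1.0693.
With βγ = 1.0693: γ² = 1 + (βγ)² = 2.1434, and β = (βγ)/γ = 1.0693/1.46404 = 0.730.

0.730c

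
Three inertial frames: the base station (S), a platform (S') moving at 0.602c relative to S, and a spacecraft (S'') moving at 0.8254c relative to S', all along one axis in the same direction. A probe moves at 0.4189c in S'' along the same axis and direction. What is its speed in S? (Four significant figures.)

Compose velocities in two stages. Stage 1 (into S'): u₁ = (0.4189+0.8254)/(1+0.4189×0.8254) = 0.92461.
Stage 2 (into S): u = (0.92461+0.602)/(1+0.92461×0.602) = 0.98072, so the speed is 0.9807c.

0.9807c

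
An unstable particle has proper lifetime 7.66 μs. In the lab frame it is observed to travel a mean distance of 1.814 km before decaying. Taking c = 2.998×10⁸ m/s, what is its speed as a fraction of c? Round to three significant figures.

Let x = d/(cτ) = 1814 m / (2.998×10⁸ m/s × 7.660×10^-6 s) = 0.78991. Since d = βγcτ, x = βγ = β/√(1−β²).
Solving: β² = x²/(1+x²) = 0.623958/1.623958 = 0.384221, so β = 0.620.

0.620c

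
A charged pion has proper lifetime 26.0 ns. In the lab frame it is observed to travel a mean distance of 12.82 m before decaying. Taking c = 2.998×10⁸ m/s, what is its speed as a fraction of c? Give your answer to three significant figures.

d = βγcτ ⇒ βγ = d/(cτ) = 12.82 m / (7.7948 m) = 1.6447.
β = (βγ)/√(1+(βγ)²) = 1.6447/√3.70504 = 0.854.

0.854c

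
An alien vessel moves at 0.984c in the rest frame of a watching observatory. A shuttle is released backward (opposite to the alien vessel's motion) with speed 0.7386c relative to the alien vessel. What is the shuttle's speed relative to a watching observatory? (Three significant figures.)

In units of c, u = (u' + v)/(1 + u'v) with u' = −0.7386 and v = 0.984.
Numerator: −0.7386 + 0.984 = 0.2454. Denominator: 1 + (−0.7386)(0.984) = 0.2732176.
u = 0.2454/0.2732176 = 0.89819, so the speed is 0.898c.

0.898c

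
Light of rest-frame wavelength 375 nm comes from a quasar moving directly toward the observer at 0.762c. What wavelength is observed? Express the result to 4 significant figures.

Relativistic Doppler for wavelength: λ_obs = λ_src · √((1−β)/(1+β)).
With β = 0.762: factor = √(0.238/1.762) = 0.36752.
λ_obs = 375 × 0.36752 = 137.8 nm.

137.8 nm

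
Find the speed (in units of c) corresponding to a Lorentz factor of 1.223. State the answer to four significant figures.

β = √(1 − 1/γ²) = √(1 − 1/1.495729) = √0.33143 = 0.5757.

0.5757c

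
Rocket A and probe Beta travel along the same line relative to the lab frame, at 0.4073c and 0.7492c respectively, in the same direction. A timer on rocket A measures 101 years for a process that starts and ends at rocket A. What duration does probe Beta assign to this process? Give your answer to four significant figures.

The velocity of rocket A relative to probe Beta is (0.4073 − 0.7492)c / (1 − 0.4073×0.7492) = −0.49205c; relative speed 0.49205c.
At |u| = 0.49205c, γ = (1 − 0.242113)^(−1/2) = 1.1487.
Rocket A's interval is proper; time dilation gives Δt_B = γΔτ = 1.1487 × 101 years = 116.0 years.

116.0 years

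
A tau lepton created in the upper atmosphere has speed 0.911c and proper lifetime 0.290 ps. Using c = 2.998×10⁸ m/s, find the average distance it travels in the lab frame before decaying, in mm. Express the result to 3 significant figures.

0.192 mm

γ = 1/√(1 − β²) = 1/√(1 − 0.829921) = 1/√0.170079 = 1/0.412406 = 2.4248.
Lab-frame lifetime: Δt = γτ = 2.4248 × 0.290 ps = 0.70319 ps.
Distance: d = vΔt = 0.911 × 2.998×10⁸ m/s × 7.0319×10^-13 s = 1.92×10^-4 m = 0.192 mm.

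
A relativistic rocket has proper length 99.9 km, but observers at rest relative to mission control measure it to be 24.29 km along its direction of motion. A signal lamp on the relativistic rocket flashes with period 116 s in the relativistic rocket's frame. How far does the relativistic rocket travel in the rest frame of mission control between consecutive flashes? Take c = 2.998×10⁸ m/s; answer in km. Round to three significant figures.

1.39×10^8 km

From L = L₀/γ: γ = 99.9/24.29 = 4.1128.
β = √(1 − 1/γ²) = 0.96999. Lab-frame period = γτ = 4.1128×116 s = 477.08 s. Distance = βc × γτ = 0.96999 × 2.998×10⁸ m/s × 477.08 s = 1.3874×10^11 m = 1.39×10^8 km.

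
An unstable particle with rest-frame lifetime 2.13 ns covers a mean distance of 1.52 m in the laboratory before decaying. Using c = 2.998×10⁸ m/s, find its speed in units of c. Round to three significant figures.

0.922c

d = βγcτ ⇒ βγ = d/(cτ) = 1.520 m / (0.638574 m) = 2.3803.
β = (βγ)/√(1+(βγ)²) = 2.3803/√6.66583 = 0.922.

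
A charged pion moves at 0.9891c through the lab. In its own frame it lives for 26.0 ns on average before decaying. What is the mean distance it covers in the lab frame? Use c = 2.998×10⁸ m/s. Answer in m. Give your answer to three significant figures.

Lorentz factor: γ = (1 − 0.97831881)^(−1/2) = 6.7914.
Lab-frame lifetime: Δt = γτ = 6.7914 × 26.0 ns = 176.58 ns.
Distance: d = vΔt = 0.9891 × 2.998×10⁸ m/s × 1.7658×10^-7 s = 52.4 m.

52.4 m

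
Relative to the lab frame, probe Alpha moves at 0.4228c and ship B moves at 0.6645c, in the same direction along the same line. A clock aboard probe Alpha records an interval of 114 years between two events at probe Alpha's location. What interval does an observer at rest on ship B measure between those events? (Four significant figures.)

The velocity of probe Alpha relative to ship B is (0.4228 − 0.6645)c / (1 − 0.4228×0.6645) = −0.33614c; relative speed 0.33614c.
At |u| = 0.33614c, γ = (1 − 0.11299)^(−1/2) = 1.0618.
Probe Alpha's interval is proper; time dilation gives Δt_B = γΔτ = 1.0618 × 114 years = 121.0 years.

121.0 years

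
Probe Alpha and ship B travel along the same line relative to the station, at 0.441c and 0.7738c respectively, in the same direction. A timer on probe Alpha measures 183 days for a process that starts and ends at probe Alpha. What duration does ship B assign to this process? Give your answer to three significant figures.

212 days

Transform probe Alpha's velocity into ship B's frame: (0.441 − 0.7738)/(1 − 0.441·0.7738) = −0.3328/0.6587542, so the relative speed is 0.5052c.
γ for this relative speed: γ = 1/√(1 − 0.255227) = 1.1587.
Probe Alpha's interval is proper; time dilation gives Δt_B = γΔτ = 1.1587 × 183 days = 212 days.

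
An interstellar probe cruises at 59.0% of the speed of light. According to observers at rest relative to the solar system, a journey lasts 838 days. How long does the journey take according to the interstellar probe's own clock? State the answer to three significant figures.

677 days

With β = 0.59, γ = 1/√(1 − 0.59²) = 1/√0.6519 = 1.2385.
The moving clock records proper time: Δτ = Δt/γ = 838/1.2385 = 677 days.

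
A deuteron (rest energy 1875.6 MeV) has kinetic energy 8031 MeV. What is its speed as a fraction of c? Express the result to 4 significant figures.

γ = 1 + K/(mc²) = 1 + 8031/1875.6 = 5.2818.
β = √(1 − 1/γ²) = √(1 − 0.0358456) = √0.9641544 = 0.9819.

0.9819c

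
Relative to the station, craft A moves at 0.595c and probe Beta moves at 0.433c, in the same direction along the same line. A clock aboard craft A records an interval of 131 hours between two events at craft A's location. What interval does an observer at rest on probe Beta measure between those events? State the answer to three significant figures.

Transform craft A's velocity into probe Beta's frame: (0.595 − 0.433)/(1 − 0.595·0.433) = 0.162/0.742365, so the relative speed is 0.21822c.
At |u| = 0.21822c, γ = (1 − 0.04762)^(−1/2) = 1.0247.
The clock on craft A records proper time, so probe Beta measures Δt = γΔτ = 1.0247 × 131 = 134 hours.

134 hours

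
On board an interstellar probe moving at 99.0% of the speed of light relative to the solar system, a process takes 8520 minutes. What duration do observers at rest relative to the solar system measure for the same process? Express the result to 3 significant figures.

β² = 0.9801, so γ = 1/√0.0199 = 7.0888.
Time dilation: Δt = γ·Δτ = 7.0888 × 8520 = 60400 minutes.

60400 minutes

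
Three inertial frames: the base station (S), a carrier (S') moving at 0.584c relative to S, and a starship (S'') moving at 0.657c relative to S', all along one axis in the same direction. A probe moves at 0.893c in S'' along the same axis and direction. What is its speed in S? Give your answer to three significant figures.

0.994c

Apply u = (u'+v)/(1+u'v) twice. Probe in the carrier frame: (0.893+0.657)/(1+0.893·0.657) = 1.55/1.586701 = 0.97687c.
That velocity, transformed to the rest frame of the base station: (0.97687+0.584)/(1+0.97687·0.584) = 1.56087/1.57049208 = 0.99387c.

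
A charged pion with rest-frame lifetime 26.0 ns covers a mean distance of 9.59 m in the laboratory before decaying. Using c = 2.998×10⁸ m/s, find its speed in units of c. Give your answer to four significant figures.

0.7760c

d = βγcτ ⇒ βγ = d/(cτ) = 9.590 m / (7.7948 m) = 1.2303.
β = (βγ)/√(1+(βγ)²) = 1.2303/√2.51364 = 0.7760.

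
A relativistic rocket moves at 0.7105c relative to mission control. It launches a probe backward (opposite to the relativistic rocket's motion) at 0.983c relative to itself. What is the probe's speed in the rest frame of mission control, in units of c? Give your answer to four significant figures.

In units of c, u = (u' + v)/(1 + u'v) with u' = −0.983 and v = 0.7105.
Numerator: −0.983 + 0.7105 = −0.2725. Denominator: 1 + (−0.983)(0.7105) = 0.3015785.
u = −0.2725/0.3015785 = −0.90358, so the speed is 0.9036c.

0.9036c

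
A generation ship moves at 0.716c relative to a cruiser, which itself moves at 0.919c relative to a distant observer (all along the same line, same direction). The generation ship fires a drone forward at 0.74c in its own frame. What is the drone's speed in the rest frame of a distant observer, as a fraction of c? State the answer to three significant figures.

Apply u = (u'+v)/(1+u'v) twice. Drone in the cruiser frame: (0.74+0.716)/(1+0.74·0.716) = 1.456/1.52984 = 0.95173c.
That velocity, transformed to the rest frame of a distant observer: (0.95173+0.919)/(1+0.95173·0.919) = 1.87073/1.87463987 = 0.99791c.

0.998c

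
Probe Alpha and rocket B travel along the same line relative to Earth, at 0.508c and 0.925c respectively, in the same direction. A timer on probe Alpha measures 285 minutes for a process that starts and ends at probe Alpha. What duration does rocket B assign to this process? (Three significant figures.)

462 minutes

The velocity of probe Alpha relative to rocket B is (0.508 − 0.925)c / (1 − 0.508×0.925) = −0.78664c; relative speed 0.78664c.
γ for this relative speed: γ = 1/√(1 − 0.618802) = 1.6197.
Probe Alpha's interval is proper; time dilation gives Δt_B = γΔτ = 1.6197 × 285 minutes = 462 minutes.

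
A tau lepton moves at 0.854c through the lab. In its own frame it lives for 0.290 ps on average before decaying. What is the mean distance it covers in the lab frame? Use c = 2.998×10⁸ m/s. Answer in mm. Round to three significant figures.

β² = 0.729316, so γ = 1/√0.270684 = 1.9221.
Lab-frame lifetime: Δt = γτ = 1.9221 × 0.290 ps = 0.55741 ps.
Distance: d = vΔt = 0.854 × 2.998×10⁸ m/s × 5.5741×10^-13 s = 1.43×10^-4 m = 0.143 mm.

0.143 mm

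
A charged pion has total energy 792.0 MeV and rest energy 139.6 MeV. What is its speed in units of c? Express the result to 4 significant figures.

Total energy E = γmc² gives γ = 792.0/139.6 = 5.6734.
Hence β = √(1 − 1/γ²) = √(1 − 0.031068) = √0.968932 = 0.9843.

0.9843c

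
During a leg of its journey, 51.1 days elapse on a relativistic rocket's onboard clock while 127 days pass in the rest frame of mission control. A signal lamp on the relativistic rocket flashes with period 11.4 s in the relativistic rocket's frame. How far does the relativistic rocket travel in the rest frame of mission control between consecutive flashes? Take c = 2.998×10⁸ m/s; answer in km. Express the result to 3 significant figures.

7.78×10^6 km

The time-dilation ratio gives γ = 127/51.1 = 2.48532.
β = √(1 − 1/γ²) = 0.91548. Lab-frame period = γτ = 2.48532×11.4 s = 28.333 s. Distance = βc × γτ = 0.91548 × 2.998×10⁸ m/s × 28.333 s = 7.7763×10^9 m = 7.78×10^6 km.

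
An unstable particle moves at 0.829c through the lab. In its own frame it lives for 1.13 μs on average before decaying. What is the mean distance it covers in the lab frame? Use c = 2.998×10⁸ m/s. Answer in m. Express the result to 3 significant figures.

502 m

With β = 0.829, γ = 1/√(1 − 0.829²) = 1/√0.312759 = 1.7881.
Lab-frame lifetime: Δt = γτ = 1.7881 × 1.13 μs = 2.0206 μs.
Distance: d = vΔt = 0.829 × 2.998×10⁸ m/s × 2.0206×10^-6 s = 502 m.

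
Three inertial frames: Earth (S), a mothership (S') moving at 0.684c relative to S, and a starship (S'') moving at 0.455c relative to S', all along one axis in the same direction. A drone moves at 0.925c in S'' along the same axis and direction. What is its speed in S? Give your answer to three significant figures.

0.995c

Apply u = (u'+v)/(1+u'v) twice. Drone in the mothership frame: (0.925+0.455)/(1+0.925·0.455) = 1.38/1.420875 = 0.97123c.
That velocity, transformed to the rest frame of Earth: (0.97123+0.684)/(1+0.97123·0.684) = 1.65523/1.66432132 = 0.99454c.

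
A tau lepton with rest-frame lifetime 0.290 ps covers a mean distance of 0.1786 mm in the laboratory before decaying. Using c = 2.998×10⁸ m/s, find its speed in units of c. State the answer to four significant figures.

0.8991c

Let x = d/(cτ) = 1.786×10^-4 m / (2.998×10⁸ m/s × 2.900×10^-13 s) = 2.0542. Since d = βγcτ, x = βγ = β/√(1−β²).
Solving: β² = x²/(1+x²) = 4.21974/5.21974 = 0.80842, so β = 0.8991.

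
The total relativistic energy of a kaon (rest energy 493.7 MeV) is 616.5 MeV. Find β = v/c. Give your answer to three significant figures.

γ = E/(mc²) = 616.5/493.7 = 1.2487.
β = √(1 − 1/γ²) = √(1 − 0.641333) = √0.358667 = 0.599.

0.599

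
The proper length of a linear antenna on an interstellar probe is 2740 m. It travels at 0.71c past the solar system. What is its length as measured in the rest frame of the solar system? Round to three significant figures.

γ = 1/√(1 − β²) = 1/√(1 − 0.5041) = 1/√0.4959 = 1/0.704202 = 1.42.
Length contraction: L = L₀/γ = 2740/1.42 = 1930 m.

1930 m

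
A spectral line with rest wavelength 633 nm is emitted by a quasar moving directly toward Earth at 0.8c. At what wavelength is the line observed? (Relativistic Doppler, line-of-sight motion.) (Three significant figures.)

211 nm

Relativistic Doppler for wavelength: λ_obs = λ_src · √((1−β)/(1+β)).
With β = 0.8: factor = √(0.2/1.8) = 0.33333.
λ_obs = 633 × 0.33333 = 211 nm.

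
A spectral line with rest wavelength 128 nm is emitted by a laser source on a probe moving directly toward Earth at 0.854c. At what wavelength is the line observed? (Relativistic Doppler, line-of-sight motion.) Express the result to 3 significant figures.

Relativistic Doppler for wavelength: λ_obs = λ_src · √((1−β)/(1+β)).
With β = 0.854: factor = √(0.146/1.854) = 0.28062.
λ_obs = 128 × 0.28062 = 35.9 nm.

35.9 nm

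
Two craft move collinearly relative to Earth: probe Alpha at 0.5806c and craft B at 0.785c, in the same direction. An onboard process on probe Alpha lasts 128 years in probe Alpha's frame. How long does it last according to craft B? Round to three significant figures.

The velocity of probe Alpha relative to craft B is (0.5806 − 0.785)c / (1 − 0.5806×0.785) = −0.37558c; relative speed 0.37558c.
At |u| = 0.37558c, γ = (1 − 0.14106)^(−1/2) = 1.079.
The clock on probe Alpha records proper time, so craft B measures Δt = γΔτ = 1.079 × 128 = 138 years.

138 years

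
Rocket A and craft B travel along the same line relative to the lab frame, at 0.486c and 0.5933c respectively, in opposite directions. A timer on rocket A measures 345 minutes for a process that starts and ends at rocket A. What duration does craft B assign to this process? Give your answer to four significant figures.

Transform rocket A's velocity into craft B's frame: (0.486 + 0.5933)/(1 + 0.486·0.5933) = 1.0793/1.2883438, so the relative speed is 0.83774c.
γ for this relative speed: γ = 1/√(1 − 0.701808) = 1.8313.
Rocket A's interval is proper; time dilation gives Δt_B = γΔτ = 1.8313 × 345 minutes = 631.8 minutes.

631.8 minutes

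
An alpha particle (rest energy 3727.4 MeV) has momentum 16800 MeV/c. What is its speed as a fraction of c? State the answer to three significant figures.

βγ = pc/(mc²) = 16800/3727.4 = 4.5072.
Since γ² = 1 + (βγ)² = 21.3149, γ = √21.3149 = 4.61681, and β = (βγ)/γ = 4.5072/4.61681 = 0.976.

0.976c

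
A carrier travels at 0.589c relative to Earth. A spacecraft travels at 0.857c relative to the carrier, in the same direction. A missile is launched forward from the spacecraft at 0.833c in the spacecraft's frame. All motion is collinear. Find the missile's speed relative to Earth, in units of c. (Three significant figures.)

Compose velocities in two stages. Stage 1 (into S'): u₁ = (0.833+0.857)/(1+0.833×0.857) = 0.98607.
Stage 2 (into S): u = (0.98607+0.589)/(1+0.98607×0.589) = 0.99638, so the speed is 0.996c.

0.996c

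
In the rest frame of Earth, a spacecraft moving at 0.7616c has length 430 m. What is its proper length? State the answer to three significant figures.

664 m

β² = 0.58003456, so γ = 1/√0.41996544 = 1.5431.
Proper length: L₀ = γ·L = 1.5431 × 430 = 664 m.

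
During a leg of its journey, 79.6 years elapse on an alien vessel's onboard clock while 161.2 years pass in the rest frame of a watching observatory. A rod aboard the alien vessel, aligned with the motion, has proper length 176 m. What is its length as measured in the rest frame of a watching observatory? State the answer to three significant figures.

86.9 m

The time-dilation ratio gives γ = 161.2/79.6 = 2.02513.
The rod contracts by the same γ: 176 m / 2.02513 = 86.9 m.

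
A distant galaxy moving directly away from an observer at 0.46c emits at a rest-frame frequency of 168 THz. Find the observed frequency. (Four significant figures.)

102.2 THz

Relativistic Doppler (source moving away): f_obs = f_src · √((1−β)/(1+β)).
With β = 0.46: factor = √(0.54/1.46) = 0.60816.
f_obs = 168 × 0.60816 = 102.2 THz.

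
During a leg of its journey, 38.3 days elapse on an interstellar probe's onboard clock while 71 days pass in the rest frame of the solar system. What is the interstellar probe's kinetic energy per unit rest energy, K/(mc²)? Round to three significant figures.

The time-dilation ratio gives γ = 71/38.3 = 1.85379.
K/(mc²) = γ − 1 = 1.85379 − 1 = 0.854.

0.854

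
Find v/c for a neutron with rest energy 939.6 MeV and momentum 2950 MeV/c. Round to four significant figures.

0.9528

βγ = pc/(mc²) = 2950/939.6 = 3.1396.
Since γ² = 1 + (βγ)² = 10.85709, γ = √10.85709 = 3.29501, and β = (βγ)/γ = 3.1396/3.29501 = 0.9528.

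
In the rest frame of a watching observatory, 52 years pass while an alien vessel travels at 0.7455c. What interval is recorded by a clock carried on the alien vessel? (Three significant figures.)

34.7 years

With β = 0.7455, γ = 1/√(1 − 0.7455²) = 1/√0.44422975 = 1.5004.
The moving clock records proper time: Δτ = Δt/γ = 52/1.5004 = 34.7 years.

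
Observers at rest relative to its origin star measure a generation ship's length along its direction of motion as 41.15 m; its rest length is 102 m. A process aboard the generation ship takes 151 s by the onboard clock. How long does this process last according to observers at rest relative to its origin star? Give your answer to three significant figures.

γ = L₀/L = 102/41.15 = 2.47874.
Δt = γΔτ = 2.47874 × 151 = 374 s.

374 s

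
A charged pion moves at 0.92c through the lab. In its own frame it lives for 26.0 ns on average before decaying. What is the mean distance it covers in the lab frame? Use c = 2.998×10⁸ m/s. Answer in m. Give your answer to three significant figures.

18.3 m

β² = 0.8464, so γ = 1/√0.1536 = 2.5516.
Lab-frame lifetime: Δt = γτ = 2.5516 × 26.0 ns = 66.342 ns.
Distance: d = vΔt = 0.92 × 2.998×10⁸ m/s × 6.6342×10^-8 s = 18.3 m.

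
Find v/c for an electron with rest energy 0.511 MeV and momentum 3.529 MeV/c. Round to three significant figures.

pc/(mc²) = 3.529/0.511 = 6.9061 = βγ = β/√(1−β²).
So β² = x²/(1 + x²) with x = 6.9061: x² = 47.6942, β² = 47.6942/48.6942 = 0.979464, β = 0.990.

0.990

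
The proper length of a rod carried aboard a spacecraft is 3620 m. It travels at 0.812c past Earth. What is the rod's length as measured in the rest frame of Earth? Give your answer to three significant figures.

With β = 0.812, γ = 1/√(1 − 0.812²) = 1/√0.340656 = 1.7133.
Length contraction: L = L₀/γ = 3620/1.7133 = 2110 m.

2110 m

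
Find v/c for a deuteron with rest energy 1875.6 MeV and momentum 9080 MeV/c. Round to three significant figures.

pc/(mc²) = 9080/1875.6 = 4.8411 = βγ = β/√(1−β²).
So β² = x²/(1 + x²) with x = 4.8411: x² = 23.4362, β² = 23.4362/24.4362 = 0.959077, β = 0.979.

0.979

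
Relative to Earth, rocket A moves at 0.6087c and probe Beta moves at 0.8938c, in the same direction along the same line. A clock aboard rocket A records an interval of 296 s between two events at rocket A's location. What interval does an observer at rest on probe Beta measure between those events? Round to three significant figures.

Speed of rocket A in probe Beta's frame: u = (v_A − v_B)/(1 − v_A v_B/c²) = (0.6087 − 0.8938)/(1 − 0.6087×0.8938) = −0.2851/0.45594394 = −0.6253; |u| = 0.6253c.
At |u| = 0.6253c, γ = (1 − 0.391)^(−1/2) = 1.2814.
The clock on rocket A records proper time, so probe Beta measures Δt = γΔτ = 1.2814 × 296 = 379 s.

379 s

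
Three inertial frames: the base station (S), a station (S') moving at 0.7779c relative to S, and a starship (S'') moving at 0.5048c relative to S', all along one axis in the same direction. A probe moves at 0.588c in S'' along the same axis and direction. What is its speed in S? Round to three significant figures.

0.979c

First combine the probe and starship (S''→S'): u₁ = (0.588 + 0.5048)/(1 + 0.588×0.5048) = 1.0928/1.2968224 = 0.84268.
Then combine with the station (S'→S): u = (0.84268 + 0.7779)/(1 + 0.84268×0.7779) = 1.62058/1.655520772 = 0.97889.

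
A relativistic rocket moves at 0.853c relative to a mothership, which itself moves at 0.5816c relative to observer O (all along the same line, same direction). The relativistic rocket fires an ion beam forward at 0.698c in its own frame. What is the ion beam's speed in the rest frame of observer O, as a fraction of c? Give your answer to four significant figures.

0.9926c

Compose velocities in two stages. Stage 1 (into S'): u₁ = (0.698+0.853)/(1+0.698×0.853) = 0.97217.
Stage 2 (into S): u = (0.97217+0.5816)/(1+0.97217×0.5816) = 0.99256, so the speed is 0.9926c.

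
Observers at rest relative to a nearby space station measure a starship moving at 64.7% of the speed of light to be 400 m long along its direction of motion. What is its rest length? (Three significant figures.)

525 m

Lorentz factor: γ = (1 − 0.418609)^(−1/2) = 1.3115.
Proper length: L₀ = γ·L = 1.3115 × 400 = 525 m.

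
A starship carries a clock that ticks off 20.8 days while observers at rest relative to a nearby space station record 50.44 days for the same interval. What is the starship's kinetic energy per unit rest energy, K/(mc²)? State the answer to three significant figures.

1.42

From Δt = γΔτ: γ = 50.44/20.8 = 2.425.
Since K = (γ−1)mc², K/(mc²) = 2.425 − 1 = 1.42.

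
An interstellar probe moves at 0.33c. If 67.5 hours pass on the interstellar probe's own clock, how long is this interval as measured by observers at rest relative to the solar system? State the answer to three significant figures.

With β = 0.33, γ = 1/√(1 − 0.33²) = 1/√0.8911 = 1.0593.
Time dilation: Δt = γ·Δτ = 1.0593 × 67.5 = 71.5 hours.

71.5 hours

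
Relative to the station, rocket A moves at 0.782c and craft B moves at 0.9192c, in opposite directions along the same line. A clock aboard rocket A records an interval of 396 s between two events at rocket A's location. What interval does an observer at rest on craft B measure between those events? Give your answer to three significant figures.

2770 s

Speed of rocket A in craft B's frame: u = (v_A + v_B)/(1 + v_A v_B/c²) = (0.782 + 0.9192)/(1 + 0.782×0.9192) = 1.7012/1.7188144 = 0.98975; |u| = 0.98975c.
At |u| = 0.98975c, γ = (1 − 0.979605)^(−1/2) = 7.0023.
Rocket A's interval is proper; time dilation gives Δt_B = γΔτ = 7.0023 × 396 s = 2770 s.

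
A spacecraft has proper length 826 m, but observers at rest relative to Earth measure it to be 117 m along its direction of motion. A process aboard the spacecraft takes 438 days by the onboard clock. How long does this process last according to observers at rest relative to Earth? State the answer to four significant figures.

γ = L₀/L = 826/117 = 7.05983.
The same γ dilates the second interval: 7.05983 × 438 days = 3092 days.

3092 days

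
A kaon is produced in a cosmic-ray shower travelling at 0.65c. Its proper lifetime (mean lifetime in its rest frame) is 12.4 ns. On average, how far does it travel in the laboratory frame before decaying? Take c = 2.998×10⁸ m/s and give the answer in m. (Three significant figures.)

3.18 m

γ = 1/√(1 − β²) = 1/√(1 − 0.4225) = 1/√0.5775 = 1/0.759934 = 1.3159.
Lab-frame lifetime: Δt = γτ = 1.3159 × 12.4 ns = 16.317 ns.
Distance: d = vΔt = 0.65 × 2.998×10⁸ m/s × 1.6317×10^-8 s = 3.18 m.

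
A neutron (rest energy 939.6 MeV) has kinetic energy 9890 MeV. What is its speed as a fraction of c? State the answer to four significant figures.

0.9962c

γ = 1 + K/(mc²) = 1 + 9890/939.6 = 11.526.
β = √(1 − 1/γ²) = √(1 − 0.00752736) = √0.99247264 = 0.9962.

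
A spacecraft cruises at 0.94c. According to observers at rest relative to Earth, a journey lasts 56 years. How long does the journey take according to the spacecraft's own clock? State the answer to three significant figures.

19.1 years

Lorentz factor: γ = (1 − 0.8836)^(−1/2) = 2.9311.
The moving clock records proper time: Δτ = Δt/γ = 56/2.9311 = 19.1 years.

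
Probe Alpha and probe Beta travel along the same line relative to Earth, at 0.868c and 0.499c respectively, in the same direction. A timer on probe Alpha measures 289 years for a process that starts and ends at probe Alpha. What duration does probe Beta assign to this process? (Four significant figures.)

Speed of probe Alpha in probe Beta's frame: u = (v_A − v_B)/(1 − v_A v_B/c²) = (0.868 − 0.499)/(1 − 0.868×0.499) = 0.369/0.566868 = 0.65095; |u| = 0.65095c.
At |u| = 0.65095c, γ = (1 − 0.423736)^(−1/2) = 1.3173.
Probe Alpha's interval is proper; time dilation gives Δt_B = γΔτ = 1.3173 × 289 years = 380.7 years.

380.7 years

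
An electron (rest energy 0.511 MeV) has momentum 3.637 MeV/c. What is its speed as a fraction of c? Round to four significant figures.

βγ = pc/(mc²) = 3.637/0.511 = 7.1174.
Since γ² = 1 + (βγ)² = 51.6574, γ = √51.6574 = 7.18731, and β = (βγ)/γ = 7.1174/7.18731 = 0.9903.

0.9903c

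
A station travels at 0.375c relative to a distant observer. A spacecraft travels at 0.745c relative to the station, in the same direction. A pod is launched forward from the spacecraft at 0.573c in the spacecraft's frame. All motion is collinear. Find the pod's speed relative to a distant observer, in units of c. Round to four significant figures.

0.9646c

Compose velocities in two stages. Stage 1 (into S'): u₁ = (0.573+0.745)/(1+0.573×0.745) = 0.92369.
Stage 2 (into S): u = (0.92369+0.375)/(1+0.92369×0.375) = 0.96458, so the speed is 0.9646c.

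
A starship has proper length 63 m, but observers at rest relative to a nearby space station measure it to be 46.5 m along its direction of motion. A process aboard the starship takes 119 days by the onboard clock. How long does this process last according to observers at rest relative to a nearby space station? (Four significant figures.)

Length contraction gives γ = L₀/L = 63/46.5 = 1.35484.
Δt = γΔτ = 1.35484 × 119 = 161.2 days.

161.2 days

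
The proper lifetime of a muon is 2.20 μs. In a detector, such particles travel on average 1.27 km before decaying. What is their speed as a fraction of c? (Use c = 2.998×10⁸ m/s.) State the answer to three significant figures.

0.887c

d = βγcτ ⇒ βγ = d/(cτ) = 1270 m / (659.56 m) = 1.9255.
β = (βγ)/√(1+(βγ)²) = 1.9255/√4.70755 = 0.887.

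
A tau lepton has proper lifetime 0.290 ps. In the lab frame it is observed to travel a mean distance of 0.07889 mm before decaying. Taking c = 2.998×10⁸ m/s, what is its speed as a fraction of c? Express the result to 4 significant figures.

Lab distance = (lab lifetime)·v = γτ·βc, so βγ = d/(cτ) = 7.889×10^-5/(2.998×10⁸ × 2.900×10^-13) = 0.90739.
With βγ = 0.90739: γ² = 1 + (βγ)² = 1.823357, and β = (βγ)/γ = 0.90739/1.35032 = 0.6720.

0.6720c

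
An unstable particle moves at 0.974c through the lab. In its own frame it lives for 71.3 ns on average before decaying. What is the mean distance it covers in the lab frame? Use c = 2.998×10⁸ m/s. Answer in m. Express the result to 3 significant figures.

β² = 0.948676, so γ = 1/√0.051324 = 4.4141.
Lab-frame lifetime: Δt = γτ = 4.4141 × 71.3 ns = 314.73 ns.
Distance: d = vΔt = 0.974 × 2.998×10⁸ m/s × 3.1473×10^-7 s = 91.9 m.

91.9 m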